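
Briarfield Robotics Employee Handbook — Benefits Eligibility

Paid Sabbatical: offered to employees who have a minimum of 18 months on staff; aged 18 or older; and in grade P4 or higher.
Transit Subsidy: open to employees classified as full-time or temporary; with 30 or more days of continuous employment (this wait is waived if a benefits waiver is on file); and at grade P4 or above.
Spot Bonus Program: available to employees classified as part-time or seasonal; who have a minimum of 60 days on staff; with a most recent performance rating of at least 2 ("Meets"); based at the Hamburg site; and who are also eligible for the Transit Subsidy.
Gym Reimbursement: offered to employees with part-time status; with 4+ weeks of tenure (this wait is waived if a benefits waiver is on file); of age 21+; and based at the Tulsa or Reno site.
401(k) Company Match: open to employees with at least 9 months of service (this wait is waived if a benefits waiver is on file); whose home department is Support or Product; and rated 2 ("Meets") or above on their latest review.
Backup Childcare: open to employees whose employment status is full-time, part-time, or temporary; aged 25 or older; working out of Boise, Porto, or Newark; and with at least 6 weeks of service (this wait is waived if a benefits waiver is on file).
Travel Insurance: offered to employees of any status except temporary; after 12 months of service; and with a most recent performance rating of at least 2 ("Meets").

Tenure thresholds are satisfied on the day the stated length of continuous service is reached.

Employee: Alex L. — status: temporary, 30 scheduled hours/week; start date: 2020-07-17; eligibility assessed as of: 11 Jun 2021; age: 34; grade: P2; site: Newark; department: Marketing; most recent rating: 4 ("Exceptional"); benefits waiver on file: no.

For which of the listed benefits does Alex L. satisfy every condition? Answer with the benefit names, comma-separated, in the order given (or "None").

Backup Childcare

Service from 2020-07-17 to 11 Jun 2021: 329 days.
Paid Sabbatical — service 329 days < 18 months (≈540 days) ✗ → not eligible.
Transit Subsidy — status temporary ✓; no waiver, service 329 days ≥ 30 days ✓; grade P2 < P4 ✗ → not eligible.
Spot Bonus Program — status temporary ✗ (requires part-time or seasonal) → not eligible.
Gym Reimbursement — status temporary ✗ (requires part-time) → not eligible.
401(k) Company Match — no waiver, service 329 days ≥ 9 months (≈270 days) ✓; dept Marketing ✗ → not eligible.
Backup Childcare — status temporary ✓; age 34 ≥ 25 ✓; site Newark ✓; no waiver, service 329 days ≥ 6 weeks (≈42 days) ✓ → eligible.
Travel Insurance — status temporary ✗ (excluded) → not eligible.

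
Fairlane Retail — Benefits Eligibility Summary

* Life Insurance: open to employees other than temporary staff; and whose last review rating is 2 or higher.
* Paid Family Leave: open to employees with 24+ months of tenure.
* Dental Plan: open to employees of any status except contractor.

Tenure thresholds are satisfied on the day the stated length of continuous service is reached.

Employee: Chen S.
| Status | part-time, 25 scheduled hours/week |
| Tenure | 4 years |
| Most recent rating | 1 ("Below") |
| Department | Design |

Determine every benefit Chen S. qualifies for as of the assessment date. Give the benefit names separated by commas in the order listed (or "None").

Life Insurance — status part-time ✓ (not excluded); rating 1 < 2 ✗ → not eligible.
Paid Family Leave — service 4 years ≥ 24 months (≈720 days) ✓ → eligible.
Dental Plan — status part-time ✓ (not excluded) → eligible.

Paid Family Leave, Dental Plan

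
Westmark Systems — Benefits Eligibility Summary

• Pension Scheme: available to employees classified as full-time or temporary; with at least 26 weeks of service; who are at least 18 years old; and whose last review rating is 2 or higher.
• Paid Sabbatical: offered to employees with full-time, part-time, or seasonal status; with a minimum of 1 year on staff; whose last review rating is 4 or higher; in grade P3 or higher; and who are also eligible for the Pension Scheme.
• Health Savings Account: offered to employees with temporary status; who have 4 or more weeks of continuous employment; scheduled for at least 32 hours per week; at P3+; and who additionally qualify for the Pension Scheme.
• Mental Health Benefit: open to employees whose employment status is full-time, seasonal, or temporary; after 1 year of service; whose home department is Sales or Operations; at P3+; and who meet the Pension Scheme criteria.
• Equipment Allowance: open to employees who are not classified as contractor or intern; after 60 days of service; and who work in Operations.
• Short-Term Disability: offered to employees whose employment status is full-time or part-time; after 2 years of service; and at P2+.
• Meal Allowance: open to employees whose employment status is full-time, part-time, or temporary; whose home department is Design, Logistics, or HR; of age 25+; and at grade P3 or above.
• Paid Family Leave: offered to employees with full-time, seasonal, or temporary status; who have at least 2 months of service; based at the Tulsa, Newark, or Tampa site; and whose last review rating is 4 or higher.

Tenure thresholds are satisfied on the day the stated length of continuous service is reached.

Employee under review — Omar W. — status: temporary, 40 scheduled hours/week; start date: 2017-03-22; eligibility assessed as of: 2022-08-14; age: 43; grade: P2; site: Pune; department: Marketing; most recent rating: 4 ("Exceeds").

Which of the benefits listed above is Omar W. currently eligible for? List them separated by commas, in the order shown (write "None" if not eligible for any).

Pension Scheme

Service from 2017-03-22 to 2022-08-14: 1971 days.
Pension Scheme — status temporary ✓; service 1971 days ≥ 26 weeks (≈182 days) ✓; age 43 ≥ 18 ✓; rating 4 ≥ 2 ✓ → eligible.
Paid Sabbatical — status temporary ✗ (requires full-time, part-time, or seasonal) → not eligible.
Health Savings Account — status temporary ✓; service 1971 days ≥ 4 weeks (≈28 days) ✓; 40 hrs/wk ≥ 32 ✓; grade P2 < P3 ✗ → not eligible.
Mental Health Benefit — status temporary ✓; service 1971 days ≥ 1 year (≈365 days) ✓; dept Marketing ✗ → not eligible.
Equipment Allowance — status temporary ✓ (not excluded); service 1971 days ≥ 60 days ✓; dept Marketing ✗ → not eligible.
Short-Term Disability — status temporary ✗ (requires full-time or part-time) → not eligible.
Meal Allowance — status temporary ✓; dept Marketing ✗ → not eligible.
Paid Family Leave — status temporary ✓; service 1971 days ≥ 2 months (≈60 days) ✓; site Pune ✗ (not Tulsa, Newark, or Tampa) → not eligible.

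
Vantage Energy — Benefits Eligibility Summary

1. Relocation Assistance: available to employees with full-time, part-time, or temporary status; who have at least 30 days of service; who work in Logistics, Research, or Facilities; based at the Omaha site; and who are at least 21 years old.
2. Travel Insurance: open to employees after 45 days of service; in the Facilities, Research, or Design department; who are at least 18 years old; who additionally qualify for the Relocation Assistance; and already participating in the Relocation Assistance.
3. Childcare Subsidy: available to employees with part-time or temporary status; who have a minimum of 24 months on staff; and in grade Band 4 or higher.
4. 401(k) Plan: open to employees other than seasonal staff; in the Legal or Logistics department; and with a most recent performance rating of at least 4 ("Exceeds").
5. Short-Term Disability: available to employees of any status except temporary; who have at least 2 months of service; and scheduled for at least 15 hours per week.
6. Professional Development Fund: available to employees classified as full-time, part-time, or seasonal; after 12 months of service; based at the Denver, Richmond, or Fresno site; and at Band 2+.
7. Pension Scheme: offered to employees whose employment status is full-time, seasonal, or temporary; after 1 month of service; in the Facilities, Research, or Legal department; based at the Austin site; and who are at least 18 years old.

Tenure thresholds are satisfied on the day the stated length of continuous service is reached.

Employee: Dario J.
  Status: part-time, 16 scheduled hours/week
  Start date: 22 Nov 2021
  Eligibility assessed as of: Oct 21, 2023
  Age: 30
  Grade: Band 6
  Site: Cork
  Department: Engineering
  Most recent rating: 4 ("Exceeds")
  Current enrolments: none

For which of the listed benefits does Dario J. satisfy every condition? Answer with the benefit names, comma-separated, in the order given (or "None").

Service from 22 Nov 2021 to Oct 21, 2023: 698 days.
Relocation Assistance — status part-time ✓; service 698 days ≥ 30 days ✓; dept Engineering ✗ → not eligible.
Travel Insurance — service 698 days ≥ 45 days ✓; dept Engineering ✗ → not eligible.
Childcare Subsidy — status part-time ✓; service 698 days < 24 months (≈720 days) ✗ → not eligible.
401(k) Plan — status part-time ✓ (not excluded); dept Engineering ✗ → not eligible.
Short-Term Disability — status part-time ✓ (not excluded); service 698 days ≥ 2 months (≈60 days) ✓; 16 hrs/wk ≥ 15 ✓ → eligible.
Professional Development Fund — status part-time ✓; service 698 days ≥ 12 months (≈360 days) ✓; site Cork ✗ (not Denver, Richmond, or Fresno) → not eligible.
Pension Scheme — status part-time ✗ (requires full-time, seasonal, or temporary) → not eligible.

Short-Term Disability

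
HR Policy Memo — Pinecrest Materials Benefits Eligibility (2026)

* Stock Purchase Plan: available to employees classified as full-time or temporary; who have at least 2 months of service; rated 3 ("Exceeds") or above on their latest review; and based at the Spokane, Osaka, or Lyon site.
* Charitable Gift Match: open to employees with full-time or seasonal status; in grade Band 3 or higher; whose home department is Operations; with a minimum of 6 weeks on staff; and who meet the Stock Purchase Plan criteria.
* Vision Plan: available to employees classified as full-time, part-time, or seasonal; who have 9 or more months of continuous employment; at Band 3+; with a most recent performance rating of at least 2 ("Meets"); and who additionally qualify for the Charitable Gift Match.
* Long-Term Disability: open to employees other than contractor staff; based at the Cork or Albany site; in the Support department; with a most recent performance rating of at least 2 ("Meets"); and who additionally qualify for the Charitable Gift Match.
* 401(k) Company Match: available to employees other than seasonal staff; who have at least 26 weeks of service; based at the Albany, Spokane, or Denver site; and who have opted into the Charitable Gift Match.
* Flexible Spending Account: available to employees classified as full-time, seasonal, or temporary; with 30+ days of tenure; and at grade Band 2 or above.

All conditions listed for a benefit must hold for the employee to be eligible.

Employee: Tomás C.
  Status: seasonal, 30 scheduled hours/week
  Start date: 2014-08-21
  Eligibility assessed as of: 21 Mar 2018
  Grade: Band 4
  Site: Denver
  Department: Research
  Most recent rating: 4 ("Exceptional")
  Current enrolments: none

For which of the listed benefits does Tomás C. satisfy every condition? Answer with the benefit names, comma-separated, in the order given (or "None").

Service from 2014-08-21 to 21 Mar 2018: 1308 days.
Stock Purchase Plan — status seasonal ✗ (requires full-time or temporary) → not eligible.
Charitable Gift Match — status seasonal ✓; grade Band 4 ≥ Band 3 ✓; dept Research ✗ → not eligible.
Vision Plan — status seasonal ✓; service 1308 days ≥ 9 months (≈270 days) ✓; grade Band 4 ≥ Band 3 ✓; rating 4 ≥ 2 ✓; not eligible for Charitable Gift Match ✗ → not eligible.
Long-Term Disability — status seasonal ✓ (not excluded); site Denver ✗ (not Cork or Albany) → not eligible.
401(k) Company Match — status seasonal ✗ (excluded) → not eligible.
Flexible Spending Account — status seasonal ✓; service 1308 days ≥ 30 days ✓; grade Band 4 ≥ Band 2 ✓ → eligible.

Flexible Spending Account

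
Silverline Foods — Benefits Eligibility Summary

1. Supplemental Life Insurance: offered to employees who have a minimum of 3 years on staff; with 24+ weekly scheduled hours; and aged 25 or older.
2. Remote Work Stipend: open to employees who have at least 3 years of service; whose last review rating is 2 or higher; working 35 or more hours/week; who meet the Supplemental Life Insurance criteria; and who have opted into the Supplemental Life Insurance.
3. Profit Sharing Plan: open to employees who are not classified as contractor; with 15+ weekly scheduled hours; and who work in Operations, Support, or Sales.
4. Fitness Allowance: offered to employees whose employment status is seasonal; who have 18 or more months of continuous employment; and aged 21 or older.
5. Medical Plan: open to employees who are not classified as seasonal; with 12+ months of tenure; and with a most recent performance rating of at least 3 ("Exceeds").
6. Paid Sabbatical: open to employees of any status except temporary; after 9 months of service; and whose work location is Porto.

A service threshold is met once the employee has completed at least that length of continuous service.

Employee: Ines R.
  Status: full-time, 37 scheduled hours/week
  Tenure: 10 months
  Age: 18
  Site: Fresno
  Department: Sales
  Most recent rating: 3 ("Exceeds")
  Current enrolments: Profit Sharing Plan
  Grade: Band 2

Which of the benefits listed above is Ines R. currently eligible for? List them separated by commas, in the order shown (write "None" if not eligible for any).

Profit Sharing Plan

Supplemental Life Insurance — service 10 months < 3 years (≈1095 days) ✗ → not eligible.
Remote Work Stipend — service 10 months < 3 years (≈1095 days) ✗ → not eligible.
Profit Sharing Plan — status full-time ✓ (not excluded); 37 hrs/wk ≥ 15 ✓; dept Sales ✓ → eligible.
Fitness Allowance — status full-time ✗ (requires seasonal) → not eligible.
Medical Plan — status full-time ✓ (not excluded); service 10 months < 12 months ✗ → not eligible.
Paid Sabbatical — status full-time ✓ (not excluded); service 10 months ≥ 9 months ✓; site Fresno ✗ (not Porto) → not eligible.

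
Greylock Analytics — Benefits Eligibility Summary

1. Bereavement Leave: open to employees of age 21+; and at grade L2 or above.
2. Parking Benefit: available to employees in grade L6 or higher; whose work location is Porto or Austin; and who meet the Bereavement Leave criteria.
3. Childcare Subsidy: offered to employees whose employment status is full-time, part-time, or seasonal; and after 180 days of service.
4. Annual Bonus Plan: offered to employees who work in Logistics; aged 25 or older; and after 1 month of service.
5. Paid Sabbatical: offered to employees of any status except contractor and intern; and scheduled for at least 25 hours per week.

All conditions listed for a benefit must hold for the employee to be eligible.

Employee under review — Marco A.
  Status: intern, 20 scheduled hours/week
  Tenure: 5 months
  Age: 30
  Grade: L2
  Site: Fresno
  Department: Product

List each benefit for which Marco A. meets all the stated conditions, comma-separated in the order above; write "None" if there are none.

Bereavement Leave

Bereavement Leave — age 30 ≥ 21 ✓; grade L2 ≥ L2 ✓ → eligible.
Parking Benefit — grade L2 < L6 ✗ → not eligible.
Childcare Subsidy — status intern ✗ (requires full-time, part-time, or seasonal) → not eligible.
Annual Bonus Plan — dept Product ✗ → not eligible.
Paid Sabbatical — status intern ✗ (excluded) → not eligible.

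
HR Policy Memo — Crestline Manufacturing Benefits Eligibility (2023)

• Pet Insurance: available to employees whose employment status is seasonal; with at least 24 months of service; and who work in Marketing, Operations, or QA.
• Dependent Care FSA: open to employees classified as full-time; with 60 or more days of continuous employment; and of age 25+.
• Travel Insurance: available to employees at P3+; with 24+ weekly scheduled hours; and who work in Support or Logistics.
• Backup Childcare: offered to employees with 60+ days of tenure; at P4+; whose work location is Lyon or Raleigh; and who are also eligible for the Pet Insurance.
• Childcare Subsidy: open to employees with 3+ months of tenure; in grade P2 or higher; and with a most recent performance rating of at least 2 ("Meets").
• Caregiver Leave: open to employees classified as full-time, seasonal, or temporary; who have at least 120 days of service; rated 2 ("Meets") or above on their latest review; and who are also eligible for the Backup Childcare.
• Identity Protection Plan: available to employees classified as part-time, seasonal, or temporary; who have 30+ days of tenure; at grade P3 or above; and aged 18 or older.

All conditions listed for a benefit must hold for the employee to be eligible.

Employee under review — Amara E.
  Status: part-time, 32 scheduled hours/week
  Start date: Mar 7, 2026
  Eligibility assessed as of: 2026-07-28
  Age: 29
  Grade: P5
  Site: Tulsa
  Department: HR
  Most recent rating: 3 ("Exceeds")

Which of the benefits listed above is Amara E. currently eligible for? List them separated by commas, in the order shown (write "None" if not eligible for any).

Childcare Subsidy, Identity Protection Plan

Service from Mar 7, 2026 to 2026-07-28: 143 days.
Pet Insurance — status part-time ✗ (requires seasonal) → not eligible.
Dependent Care FSA — status part-time ✗ (requires full-time) → not eligible.
Travel Insurance — grade P5 ≥ P3 ✓; 32 hrs/wk ≥ 24 ✓; dept HR ✗ → not eligible.
Backup Childcare — service 143 days ≥ 60 days ✓; grade P5 ≥ P4 ✓; site Tulsa ✗ (not Lyon or Raleigh) → not eligible.
Childcare Subsidy — service 143 days ≥ 3 months (≈90 days) ✓; grade P5 ≥ P2 ✓; rating 3 ≥ 2 ✓ → eligible.
Caregiver Leave — status part-time ✗ (requires full-time, seasonal, or temporary) → not eligible.
Identity Protection Plan — status part-time ✓; service 143 days ≥ 30 days ✓; grade P5 ≥ P3 ✓; age 29 ≥ 18 ✓ → eligible.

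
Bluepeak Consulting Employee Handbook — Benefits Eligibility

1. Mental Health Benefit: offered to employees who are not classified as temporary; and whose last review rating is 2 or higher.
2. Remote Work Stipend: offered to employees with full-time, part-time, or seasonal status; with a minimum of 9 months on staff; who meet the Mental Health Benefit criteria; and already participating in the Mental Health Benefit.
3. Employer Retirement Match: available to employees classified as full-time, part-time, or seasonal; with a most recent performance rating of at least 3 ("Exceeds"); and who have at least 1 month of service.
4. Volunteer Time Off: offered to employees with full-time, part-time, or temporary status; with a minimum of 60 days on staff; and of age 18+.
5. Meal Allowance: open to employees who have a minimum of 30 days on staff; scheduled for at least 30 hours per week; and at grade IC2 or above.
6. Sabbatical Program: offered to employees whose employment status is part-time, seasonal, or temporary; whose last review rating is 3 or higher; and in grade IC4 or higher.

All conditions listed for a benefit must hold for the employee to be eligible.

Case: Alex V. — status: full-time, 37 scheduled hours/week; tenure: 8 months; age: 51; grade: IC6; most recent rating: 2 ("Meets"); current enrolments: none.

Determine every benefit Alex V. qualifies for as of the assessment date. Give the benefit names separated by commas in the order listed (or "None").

Mental Health Benefit — status full-time ✓ (not excluded); rating 2 ≥ 2 ✓ → eligible.
Remote Work Stipend — status full-time ✓; service 8 months < 9 months ✗ → not eligible.
Employer Retirement Match — status full-time ✓; rating 2 < 3 ✗ → not eligible.
Volunteer Time Off — status full-time ✓; service 8 months ≥ 60 days ✓; age 51 ≥ 18 ✓ → eligible.
Meal Allowance — service 8 months ≥ 30 days ✓; 37 hrs/wk ≥ 30 ✓; grade IC6 ≥ IC2 ✓ → eligible.
Sabbatical Program — status full-time ✗ (requires part-time, seasonal, or temporary) → not eligible.

Mental Health Benefit, Volunteer Time Off, Meal Allowance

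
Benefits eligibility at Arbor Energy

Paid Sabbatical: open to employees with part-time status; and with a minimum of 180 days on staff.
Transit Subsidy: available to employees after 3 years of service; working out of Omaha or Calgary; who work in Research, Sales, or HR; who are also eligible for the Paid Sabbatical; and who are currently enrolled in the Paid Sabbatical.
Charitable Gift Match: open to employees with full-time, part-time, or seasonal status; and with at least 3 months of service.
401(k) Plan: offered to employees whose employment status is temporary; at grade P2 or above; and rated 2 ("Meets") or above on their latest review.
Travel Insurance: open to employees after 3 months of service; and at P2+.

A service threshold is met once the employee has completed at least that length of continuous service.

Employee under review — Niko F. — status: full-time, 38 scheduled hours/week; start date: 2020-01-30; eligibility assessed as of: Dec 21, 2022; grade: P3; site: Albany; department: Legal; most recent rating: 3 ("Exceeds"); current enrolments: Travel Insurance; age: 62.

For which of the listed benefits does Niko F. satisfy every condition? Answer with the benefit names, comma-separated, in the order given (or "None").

Service from 2020-01-30 to Dec 21, 2022: 1056 days.
Paid Sabbatical — status full-time ✗ (requires part-time) → not eligible.
Transit Subsidy — service 1056 days < 3 years (≈1095 days) ✗ → not eligible.
Charitable Gift Match — status full-time ✓; service 1056 days ≥ 3 months (≈90 days) ✓ → eligible.
401(k) Plan — status full-time ✗ (requires temporary) → not eligible.
Travel Insurance — service 1056 days ≥ 3 months (≈90 days) ✓; grade P3 ≥ P2 ✓ → eligible.

Charitable Gift Match, Travel Insurance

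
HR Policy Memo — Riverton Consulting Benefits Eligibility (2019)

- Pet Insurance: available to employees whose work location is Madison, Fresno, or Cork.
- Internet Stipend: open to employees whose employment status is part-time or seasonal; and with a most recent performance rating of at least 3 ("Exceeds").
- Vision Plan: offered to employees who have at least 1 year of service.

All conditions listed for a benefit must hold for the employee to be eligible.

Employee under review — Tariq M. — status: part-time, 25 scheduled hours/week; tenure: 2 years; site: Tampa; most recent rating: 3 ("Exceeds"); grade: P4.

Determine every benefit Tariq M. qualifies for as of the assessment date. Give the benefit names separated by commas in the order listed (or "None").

Pet Insurance — site Tampa ✗ (not Madison, Fresno, or Cork) → not eligible.
Internet Stipend — status part-time ✓; rating 3 ≥ 3 ✓ → eligible.
Vision Plan — service 2 years ≥ 1 year ✓ → eligible.

Internet Stipend, Vision Plan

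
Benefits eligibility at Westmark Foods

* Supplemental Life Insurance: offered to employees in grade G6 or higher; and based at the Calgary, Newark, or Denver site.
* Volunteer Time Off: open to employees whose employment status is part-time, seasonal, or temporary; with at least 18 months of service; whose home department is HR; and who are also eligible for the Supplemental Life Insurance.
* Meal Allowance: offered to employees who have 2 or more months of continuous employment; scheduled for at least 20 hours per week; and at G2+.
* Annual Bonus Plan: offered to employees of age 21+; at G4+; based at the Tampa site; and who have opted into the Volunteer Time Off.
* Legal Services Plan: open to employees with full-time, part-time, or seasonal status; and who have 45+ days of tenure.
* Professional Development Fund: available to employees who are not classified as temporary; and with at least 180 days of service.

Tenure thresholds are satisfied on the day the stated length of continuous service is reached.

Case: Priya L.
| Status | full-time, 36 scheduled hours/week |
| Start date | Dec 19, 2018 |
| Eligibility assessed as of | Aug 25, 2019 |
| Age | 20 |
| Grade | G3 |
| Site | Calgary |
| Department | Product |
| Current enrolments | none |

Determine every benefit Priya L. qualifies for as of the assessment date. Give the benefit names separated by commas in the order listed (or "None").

Meal Allowance, Legal Services Plan, Professional Development Fund

Service from Dec 19, 2018 to Aug 25, 2019: 249 days.
Supplemental Life Insurance — grade G3 < G6 ✗ → not eligible.
Volunteer Time Off — status full-time ✗ (requires part-time, seasonal, or temporary) → not eligible.
Meal Allowance — service 249 days ≥ 2 months (≈60 days) ✓; 36 hrs/wk ≥ 20 ✓; grade G3 ≥ G2 ✓ → eligible.
Annual Bonus Plan — age 20 < 21 ✗ → not eligible.
Legal Services Plan — status full-time ✓; service 249 days ≥ 45 days ✓ → eligible.
Professional Development Fund — status full-time ✓ (not excluded); service 249 days ≥ 180 days ✓ → eligible.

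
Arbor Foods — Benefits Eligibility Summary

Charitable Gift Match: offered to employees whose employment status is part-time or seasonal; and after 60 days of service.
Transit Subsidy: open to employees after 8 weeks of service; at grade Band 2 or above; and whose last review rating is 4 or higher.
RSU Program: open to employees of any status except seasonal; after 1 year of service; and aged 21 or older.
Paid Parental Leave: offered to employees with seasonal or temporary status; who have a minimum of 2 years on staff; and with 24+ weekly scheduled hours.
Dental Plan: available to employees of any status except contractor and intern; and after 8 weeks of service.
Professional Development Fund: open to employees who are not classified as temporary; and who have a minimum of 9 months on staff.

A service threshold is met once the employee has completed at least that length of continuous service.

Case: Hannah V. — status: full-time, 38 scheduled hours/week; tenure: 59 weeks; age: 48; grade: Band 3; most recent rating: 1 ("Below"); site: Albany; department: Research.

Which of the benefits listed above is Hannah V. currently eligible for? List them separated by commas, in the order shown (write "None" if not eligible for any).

Charitable Gift Match — status full-time ✗ (requires part-time or seasonal) → not eligible.
Transit Subsidy — service 59 weeks ≥ 8 weeks ✓; grade Band 3 ≥ Band 2 ✓; rating 1 < 4 ✗ → not eligible.
RSU Program — status full-time ✓ (not excluded); service 59 weeks ≥ 1 year (≈365 days) ✓; age 48 ≥ 21 ✓ → eligible.
Paid Parental Leave — status full-time ✗ (requires seasonal or temporary) → not eligible.
Dental Plan — status full-time ✓ (not excluded); service 59 weeks ≥ 8 weeks ✓ → eligible.
Professional Development Fund — status full-time ✓ (not excluded); service 59 weeks ≥ 9 months (≈270 days) ✓ → eligible.

RSU Program, Dental Plan, Professional Development Fund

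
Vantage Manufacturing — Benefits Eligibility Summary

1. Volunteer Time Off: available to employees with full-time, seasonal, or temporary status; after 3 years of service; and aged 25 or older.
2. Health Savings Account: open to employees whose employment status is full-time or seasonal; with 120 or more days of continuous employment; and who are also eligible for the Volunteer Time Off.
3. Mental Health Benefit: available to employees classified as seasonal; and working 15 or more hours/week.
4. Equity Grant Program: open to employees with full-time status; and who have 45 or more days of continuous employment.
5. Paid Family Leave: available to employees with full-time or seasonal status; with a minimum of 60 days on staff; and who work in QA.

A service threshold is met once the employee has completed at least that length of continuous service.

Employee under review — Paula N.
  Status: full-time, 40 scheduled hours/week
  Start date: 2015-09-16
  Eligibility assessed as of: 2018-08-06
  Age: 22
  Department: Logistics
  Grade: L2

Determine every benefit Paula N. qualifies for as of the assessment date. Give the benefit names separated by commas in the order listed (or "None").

Equity Grant Program

Service from 2015-09-16 to 2018-08-06: 1055 days.
Volunteer Time Off — status full-time ✓; service 1055 days < 3 years (≈1095 days) ✗ → not eligible.
Health Savings Account — status full-time ✓; service 1055 days ≥ 120 days ✓; not eligible for Volunteer Time Off ✗ → not eligible.
Mental Health Benefit — status full-time ✗ (requires seasonal) → not eligible.
Equity Grant Program — status full-time ✓; service 1055 days ≥ 45 days ✓ → eligible.
Paid Family Leave — status full-time ✓; service 1055 days ≥ 60 days ✓; dept Logistics ✗ → not eligible.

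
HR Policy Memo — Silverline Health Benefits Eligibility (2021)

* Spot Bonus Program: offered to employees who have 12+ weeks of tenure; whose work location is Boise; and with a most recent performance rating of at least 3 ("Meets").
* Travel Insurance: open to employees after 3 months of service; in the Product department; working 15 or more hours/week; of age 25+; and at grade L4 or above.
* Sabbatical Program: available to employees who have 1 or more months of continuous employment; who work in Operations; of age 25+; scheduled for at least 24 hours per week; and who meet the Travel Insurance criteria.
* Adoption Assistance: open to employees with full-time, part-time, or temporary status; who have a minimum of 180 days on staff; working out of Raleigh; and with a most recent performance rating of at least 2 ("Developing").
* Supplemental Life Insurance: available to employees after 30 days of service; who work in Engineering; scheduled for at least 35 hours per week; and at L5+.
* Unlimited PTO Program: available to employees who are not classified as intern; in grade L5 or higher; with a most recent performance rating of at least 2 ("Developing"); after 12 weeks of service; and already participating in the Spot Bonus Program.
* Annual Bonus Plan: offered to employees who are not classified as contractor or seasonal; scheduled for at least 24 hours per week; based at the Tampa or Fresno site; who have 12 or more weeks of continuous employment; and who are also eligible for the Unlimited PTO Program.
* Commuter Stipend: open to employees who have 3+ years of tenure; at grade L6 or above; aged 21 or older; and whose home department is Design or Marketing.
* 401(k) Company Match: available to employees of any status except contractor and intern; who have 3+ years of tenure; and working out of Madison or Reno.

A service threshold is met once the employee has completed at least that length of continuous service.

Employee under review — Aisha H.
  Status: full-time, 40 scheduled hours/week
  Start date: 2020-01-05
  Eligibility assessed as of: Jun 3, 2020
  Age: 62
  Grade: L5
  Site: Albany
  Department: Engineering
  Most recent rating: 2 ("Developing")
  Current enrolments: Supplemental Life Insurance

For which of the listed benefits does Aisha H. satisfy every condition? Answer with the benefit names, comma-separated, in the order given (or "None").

Supplemental Life Insurance

Service from 2020-01-05 to Jun 3, 2020: 150 days.
Spot Bonus Program — service 150 days ≥ 12 weeks (≈84 days) ✓; site Albany ✗ (not Boise) → not eligible.
Travel Insurance — service 150 days ≥ 3 months (≈90 days) ✓; dept Engineering ✗ → not eligible.
Sabbatical Program — service 150 days ≥ 1 month (≈30 days) ✓; dept Engineering ✗ → not eligible.
Adoption Assistance — status full-time ✓; service 150 days < 180 days ✗ → not eligible.
Supplemental Life Insurance — service 150 days ≥ 30 days ✓; dept Engineering ✓; 40 hrs/wk ≥ 35 ✓; grade L5 ≥ L5 ✓ → eligible.
Unlimited PTO Program — status full-time ✓ (not excluded); grade L5 ≥ L5 ✓; rating 2 ≥ 2 ✓; service 150 days ≥ 12 weeks (≈84 days) ✓; not enrolled in Spot Bonus Program ✗ → not eligible.
Annual Bonus Plan — status full-time ✓ (not excluded); 40 hrs/wk ≥ 24 ✓; site Albany ✗ (not Tampa or Fresno) → not eligible.
Commuter Stipend — service 150 days < 3 years (≈1095 days) ✗ → not eligible.
401(k) Company Match — status full-time ✓ (not excluded); service 150 days < 3 years (≈1095 days) ✗ → not eligible.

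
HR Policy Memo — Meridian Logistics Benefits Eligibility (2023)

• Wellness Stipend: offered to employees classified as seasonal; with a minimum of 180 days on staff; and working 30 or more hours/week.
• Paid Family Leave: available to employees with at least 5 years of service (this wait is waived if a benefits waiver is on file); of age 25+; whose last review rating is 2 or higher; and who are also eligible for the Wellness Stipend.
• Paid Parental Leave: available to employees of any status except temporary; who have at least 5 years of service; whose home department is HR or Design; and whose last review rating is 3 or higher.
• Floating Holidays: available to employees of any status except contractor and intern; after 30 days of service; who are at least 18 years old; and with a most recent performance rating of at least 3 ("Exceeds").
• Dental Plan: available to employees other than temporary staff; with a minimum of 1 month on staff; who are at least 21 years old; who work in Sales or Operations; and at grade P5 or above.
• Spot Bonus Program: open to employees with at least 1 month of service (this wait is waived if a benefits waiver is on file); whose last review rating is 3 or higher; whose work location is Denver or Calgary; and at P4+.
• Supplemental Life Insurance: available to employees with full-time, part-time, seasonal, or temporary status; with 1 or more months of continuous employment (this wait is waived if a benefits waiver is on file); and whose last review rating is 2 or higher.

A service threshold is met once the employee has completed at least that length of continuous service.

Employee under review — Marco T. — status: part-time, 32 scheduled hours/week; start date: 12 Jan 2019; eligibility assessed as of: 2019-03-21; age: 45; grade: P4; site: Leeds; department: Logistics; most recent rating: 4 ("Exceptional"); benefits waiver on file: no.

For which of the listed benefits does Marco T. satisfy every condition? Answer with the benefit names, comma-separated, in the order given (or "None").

Service from 12 Jan 2019 to 2019-03-21: 68 days.
Wellness Stipend — status part-time ✗ (requires seasonal) → not eligible.
Paid Family Leave — no waiver, service 68 days < 5 years (≈1825 days) ✗ → not eligible.
Paid Parental Leave — status part-time ✓ (not excluded); service 68 days < 5 years (≈1825 days) ✗ → not eligible.
Floating Holidays — status part-time ✓ (not excluded); service 68 days ≥ 30 days ✓; age 45 ≥ 18 ✓; rating 4 ≥ 3 ✓ → eligible.
Dental Plan — status part-time ✓ (not excluded); service 68 days ≥ 1 month (≈30 days) ✓; age 45 ≥ 21 ✓; dept Logistics ✗ → not eligible.
Spot Bonus Program — no waiver, service 68 days ≥ 1 month (≈30 days) ✓; rating 4 ≥ 3 ✓; site Leeds ✗ (not Denver or Calgary) → not eligible.
Supplemental Life Insurance — status part-time ✓; no waiver, service 68 days ≥ 1 month (≈30 days) ✓; rating 4 ≥ 2 ✓ → eligible.

Floating Holidays, Supplemental Life Insurance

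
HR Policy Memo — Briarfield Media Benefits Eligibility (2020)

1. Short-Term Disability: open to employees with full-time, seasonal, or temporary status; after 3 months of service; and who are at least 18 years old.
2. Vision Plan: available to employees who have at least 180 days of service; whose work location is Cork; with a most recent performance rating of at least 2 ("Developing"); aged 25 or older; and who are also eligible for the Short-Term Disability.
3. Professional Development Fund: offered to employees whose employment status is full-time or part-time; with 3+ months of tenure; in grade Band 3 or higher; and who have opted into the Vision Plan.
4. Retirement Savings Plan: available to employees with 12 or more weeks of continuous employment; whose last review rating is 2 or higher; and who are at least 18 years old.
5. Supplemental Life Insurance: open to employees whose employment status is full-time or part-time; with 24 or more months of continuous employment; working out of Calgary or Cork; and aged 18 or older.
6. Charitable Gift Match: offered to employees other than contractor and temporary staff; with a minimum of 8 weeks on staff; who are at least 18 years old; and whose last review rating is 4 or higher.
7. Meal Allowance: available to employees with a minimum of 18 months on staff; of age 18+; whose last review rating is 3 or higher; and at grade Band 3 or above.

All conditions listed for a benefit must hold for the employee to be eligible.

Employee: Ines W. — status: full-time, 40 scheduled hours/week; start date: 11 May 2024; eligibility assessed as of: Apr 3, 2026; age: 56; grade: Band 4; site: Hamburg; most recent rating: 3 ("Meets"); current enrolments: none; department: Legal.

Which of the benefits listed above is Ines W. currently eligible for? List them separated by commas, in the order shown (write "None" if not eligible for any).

Service from 11 May 2024 to Apr 3, 2026: 692 days.
Short-Term Disability — status full-time ✓; service 692 days ≥ 3 months (≈90 days) ✓; age 56 ≥ 18 ✓ → eligible.
Vision Plan — service 692 days ≥ 180 days ✓; site Hamburg ✗ (not Cork) → not eligible.
Professional Development Fund — status full-time ✓; service 692 days ≥ 3 months (≈90 days) ✓; grade Band 4 ≥ Band 3 ✓; not enrolled in Vision Plan ✗ → not eligible.
Retirement Savings Plan — service 692 days ≥ 12 weeks (≈84 days) ✓; rating 3 ≥ 2 ✓; age 56 ≥ 18 ✓ → eligible.
Supplemental Life Insurance — status full-time ✓; service 692 days < 24 months (≈720 days) ✗ → not eligible.
Charitable Gift Match — status full-time ✓ (not excluded); service 692 days ≥ 8 weeks (≈56 days) ✓; age 56 ≥ 18 ✓; rating 3 < 4 ✗ → not eligible.
Meal Allowance — service 692 days ≥ 18 months (≈540 days) ✓; age 56 ≥ 18 ✓; rating 3 ≥ 3 ✓; grade Band 4 ≥ Band 3 ✓ → eligible.

Short-Term Disability, Retirement Savings Plan, Meal Allowance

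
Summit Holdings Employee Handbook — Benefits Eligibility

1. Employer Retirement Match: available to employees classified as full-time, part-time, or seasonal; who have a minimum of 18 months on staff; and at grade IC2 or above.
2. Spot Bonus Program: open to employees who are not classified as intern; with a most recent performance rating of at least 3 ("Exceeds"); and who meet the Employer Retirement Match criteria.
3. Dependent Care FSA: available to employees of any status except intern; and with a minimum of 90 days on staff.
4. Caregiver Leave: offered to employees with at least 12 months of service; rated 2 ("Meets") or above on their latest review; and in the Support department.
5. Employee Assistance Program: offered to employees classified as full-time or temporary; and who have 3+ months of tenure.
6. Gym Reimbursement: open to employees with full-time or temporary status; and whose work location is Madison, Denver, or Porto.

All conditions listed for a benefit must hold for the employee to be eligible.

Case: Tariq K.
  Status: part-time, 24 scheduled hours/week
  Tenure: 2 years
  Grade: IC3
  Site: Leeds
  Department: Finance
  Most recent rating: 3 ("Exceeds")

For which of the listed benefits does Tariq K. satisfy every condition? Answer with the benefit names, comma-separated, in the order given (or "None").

Employer Retirement Match — status part-time ✓; service 2 years ≥ 18 months (≈540 days) ✓; grade IC3 ≥ IC2 ✓ → eligible.
Spot Bonus Program — status part-time ✓ (not excluded); rating 3 ≥ 3 ✓; eligible for Employer Retirement Match ✓ → eligible.
Dependent Care FSA — status part-time ✓ (not excluded); service 2 years ≥ 90 days ✓ → eligible.
Caregiver Leave — service 2 years ≥ 12 months (≈360 days) ✓; rating 3 ≥ 2 ✓; dept Finance ✗ → not eligible.
Employee Assistance Program — status part-time ✗ (requires full-time or temporary) → not eligible.
Gym Reimbursement — status part-time ✗ (requires full-time or temporary) → not eligible.

Employer Retirement Match, Spot Bonus Program, Dependent Care FSA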